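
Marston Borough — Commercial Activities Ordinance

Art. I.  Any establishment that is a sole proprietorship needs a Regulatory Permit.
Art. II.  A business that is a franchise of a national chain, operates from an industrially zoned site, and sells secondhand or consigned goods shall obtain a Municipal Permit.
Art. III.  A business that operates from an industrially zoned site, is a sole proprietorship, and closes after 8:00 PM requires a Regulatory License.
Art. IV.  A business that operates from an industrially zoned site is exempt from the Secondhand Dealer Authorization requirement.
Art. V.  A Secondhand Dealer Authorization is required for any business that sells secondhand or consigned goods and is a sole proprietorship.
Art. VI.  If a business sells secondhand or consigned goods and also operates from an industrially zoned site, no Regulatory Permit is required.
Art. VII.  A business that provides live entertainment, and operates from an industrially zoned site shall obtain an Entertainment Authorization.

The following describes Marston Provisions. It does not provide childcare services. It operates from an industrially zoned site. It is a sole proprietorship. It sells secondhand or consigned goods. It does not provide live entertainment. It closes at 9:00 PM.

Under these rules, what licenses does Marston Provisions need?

Art. I. is a sole proprietorship → Regulatory Permit required.
Art. II. is a sole proprietorship (not: is a franchise of a national chain); operates from an industrially zoned site; sells secondhand or consigned goods → Municipal Permit not required.
Art. III. operates from an industrially zoned site; is a sole proprietorship; closes 9:00 PM, after 8:00 PM → Regulatory License required.
Art. IV. operates from an industrially zoned site → exempt from Secondhand Dealer Authorization.
Art. V. sells secondhand or consigned goods; is a sole proprietorship → Secondhand Dealer Authorization required.
Art. VI. sells secondhand or consigned goods; operates from an industrially zoned site → exempt from Regulatory Permit.
Art. VII. does not provide live entertainment; operates from an industrially zoned site → Entertainment Authorization not required.

Regulatory License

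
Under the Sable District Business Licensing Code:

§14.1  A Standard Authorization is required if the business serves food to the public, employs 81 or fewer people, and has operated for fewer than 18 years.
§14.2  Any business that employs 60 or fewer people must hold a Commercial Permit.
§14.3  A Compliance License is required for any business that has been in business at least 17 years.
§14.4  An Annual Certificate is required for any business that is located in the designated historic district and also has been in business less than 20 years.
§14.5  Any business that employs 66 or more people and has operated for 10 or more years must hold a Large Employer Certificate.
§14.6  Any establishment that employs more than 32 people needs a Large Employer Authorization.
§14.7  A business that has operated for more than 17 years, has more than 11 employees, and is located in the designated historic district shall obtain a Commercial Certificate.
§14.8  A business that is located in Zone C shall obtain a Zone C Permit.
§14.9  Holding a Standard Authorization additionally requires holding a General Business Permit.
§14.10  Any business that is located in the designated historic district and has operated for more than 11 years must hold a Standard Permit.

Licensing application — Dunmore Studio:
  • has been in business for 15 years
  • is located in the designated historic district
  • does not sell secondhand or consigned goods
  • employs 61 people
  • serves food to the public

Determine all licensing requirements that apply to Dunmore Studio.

Annual Certificate, General Business Permit, Large Employer Authorization, Standard Authorization, Standard Permit

§14.1 serves food to the public; employees 61 ≤ 81; years in business 15 < 18 → Standard Authorization required.
§14.2 employees 61 > 60 → Commercial Permit not required.
§14.3 years in business 15 < 17 → Compliance License not required.
§14.4 is located in the designated historic district; years in business 15 < 20 → Annual Certificate required.
§14.5 employees 61 < 66; years in business 15 ≥ 10 → Large Employer Certificate not required.
§14.6 employees 61 > 32 → Large Employer Authorization required.
§14.7 years in business 15 ≤ 17; employees 61 > 11; is located in the designated historic district → Commercial Certificate not required.
§14.8 is located in the designated historic district (not: is located in Zone C) → Zone C Permit not required.
§14.9 Standard Authorization is required → General Business Permit also required.
§14.10 is located in the designated historic district; years in business 15 > 11 → Standard Permit required.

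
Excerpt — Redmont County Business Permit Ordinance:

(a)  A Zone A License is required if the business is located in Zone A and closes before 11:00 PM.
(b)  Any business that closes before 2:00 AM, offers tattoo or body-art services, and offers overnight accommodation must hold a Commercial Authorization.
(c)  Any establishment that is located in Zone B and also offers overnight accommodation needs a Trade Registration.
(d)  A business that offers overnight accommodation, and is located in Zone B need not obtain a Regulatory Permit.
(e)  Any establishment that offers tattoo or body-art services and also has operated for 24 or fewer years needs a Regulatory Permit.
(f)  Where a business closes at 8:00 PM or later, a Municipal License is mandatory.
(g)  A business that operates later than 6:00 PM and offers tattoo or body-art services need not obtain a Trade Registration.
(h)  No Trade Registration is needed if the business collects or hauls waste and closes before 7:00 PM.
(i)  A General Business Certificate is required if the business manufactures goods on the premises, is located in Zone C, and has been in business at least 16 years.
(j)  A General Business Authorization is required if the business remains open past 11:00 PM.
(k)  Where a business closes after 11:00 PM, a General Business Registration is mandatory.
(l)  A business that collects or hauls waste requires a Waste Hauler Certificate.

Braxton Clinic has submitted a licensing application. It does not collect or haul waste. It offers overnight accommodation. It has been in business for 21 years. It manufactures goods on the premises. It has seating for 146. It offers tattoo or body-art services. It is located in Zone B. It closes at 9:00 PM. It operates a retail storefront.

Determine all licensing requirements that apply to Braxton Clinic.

(a) is located in Zone B (not: is located in Zone A); closes 9:00 PM, at/before 11:00 PM → Zone A License not required.
(b) closes 9:00 PM, at/before 2:00 AM; offers tattoo or body-art services; offers overnight accommodation → Commercial Authorization required.
(c) is located in Zone B; offers overnight accommodation → Trade Registration required.
(d) offers overnight accommodation; is located in Zone B → exempt from Regulatory Permit.
(e) offers tattoo or body-art services; years in business 21 ≤ 24 → Regulatory Permit required.
(f) closes 9:00 PM, after 8:00 PM → Municipal License required.
(g) closes 9:00 PM, after 6:00 PM; offers tattoo or body-art services → exempt from Trade Registration.
(h) does not collect or haul waste; closes 9:00 PM, after 7:00 PM → Trade Registration exemption does not apply.
(i) manufactures goods on the premises; is located in Zone B (not: is located in Zone C); years in business 21 ≥ 16 → General Business Certificate not required.
(j) closes 9:00 PM, at/before 11:00 PM → General Business Authorization not required.
(k) closes 9:00 PM, at/before 11:00 PM → General Business Registration not required.
(l) does not collect or haul waste → Waste Hauler Certificate not required.

Commercial Authorization, Municipal License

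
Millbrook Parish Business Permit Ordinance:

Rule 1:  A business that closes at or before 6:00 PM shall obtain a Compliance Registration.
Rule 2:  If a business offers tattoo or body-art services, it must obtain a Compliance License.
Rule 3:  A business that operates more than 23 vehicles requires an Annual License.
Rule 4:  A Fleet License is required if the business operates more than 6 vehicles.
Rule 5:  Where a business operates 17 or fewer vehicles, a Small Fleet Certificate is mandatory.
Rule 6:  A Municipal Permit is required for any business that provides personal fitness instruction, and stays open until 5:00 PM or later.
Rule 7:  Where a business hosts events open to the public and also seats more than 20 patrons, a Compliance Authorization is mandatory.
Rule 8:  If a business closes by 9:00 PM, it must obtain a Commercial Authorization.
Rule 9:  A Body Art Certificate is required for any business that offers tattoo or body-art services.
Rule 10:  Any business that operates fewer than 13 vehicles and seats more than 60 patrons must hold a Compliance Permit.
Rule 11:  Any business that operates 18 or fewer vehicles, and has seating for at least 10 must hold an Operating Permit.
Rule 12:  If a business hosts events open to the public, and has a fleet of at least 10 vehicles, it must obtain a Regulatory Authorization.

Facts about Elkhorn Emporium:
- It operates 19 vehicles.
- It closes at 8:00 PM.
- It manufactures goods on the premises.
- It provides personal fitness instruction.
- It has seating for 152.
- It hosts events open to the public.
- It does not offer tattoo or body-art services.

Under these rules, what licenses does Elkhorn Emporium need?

Rule 1: closes 8:00 PM, after 6:00 PM → Compliance Registration not required.
Rule 2: does not offer tattoo or body-art services → Compliance License not required.
Rule 3: vehicles 19 ≤ 23 → Annual License not required.
Rule 4: vehicles 19 > 6 → Fleet License required.
Rule 5: vehicles 19 > 17 → Small Fleet Certificate not required.
Rule 6: provides personal fitness instruction; closes 8:00 PM, after 5:00 PM → Municipal Permit required.
Rule 7: hosts events open to the public; seating 152 > 20 → Compliance Authorization required.
Rule 8: closes 8:00 PM, at/before 9:00 PM → Commercial Authorization required.
Rule 9: does not offer tattoo or body-art services → Body Art Certificate not required.
Rule 10: vehicles 19 ≥ 13; seating 152 > 60 → Compliance Permit not required.
Rule 11: vehicles 19 > 18; seating 152 ≥ 10 → Operating Permit not required.
Rule 12: hosts events open to the public; vehicles 19 ≥ 10 → Regulatory Authorization required.

Commercial Authorization, Compliance Authorization, Fleet License, Municipal Permit, Regulatory Authorization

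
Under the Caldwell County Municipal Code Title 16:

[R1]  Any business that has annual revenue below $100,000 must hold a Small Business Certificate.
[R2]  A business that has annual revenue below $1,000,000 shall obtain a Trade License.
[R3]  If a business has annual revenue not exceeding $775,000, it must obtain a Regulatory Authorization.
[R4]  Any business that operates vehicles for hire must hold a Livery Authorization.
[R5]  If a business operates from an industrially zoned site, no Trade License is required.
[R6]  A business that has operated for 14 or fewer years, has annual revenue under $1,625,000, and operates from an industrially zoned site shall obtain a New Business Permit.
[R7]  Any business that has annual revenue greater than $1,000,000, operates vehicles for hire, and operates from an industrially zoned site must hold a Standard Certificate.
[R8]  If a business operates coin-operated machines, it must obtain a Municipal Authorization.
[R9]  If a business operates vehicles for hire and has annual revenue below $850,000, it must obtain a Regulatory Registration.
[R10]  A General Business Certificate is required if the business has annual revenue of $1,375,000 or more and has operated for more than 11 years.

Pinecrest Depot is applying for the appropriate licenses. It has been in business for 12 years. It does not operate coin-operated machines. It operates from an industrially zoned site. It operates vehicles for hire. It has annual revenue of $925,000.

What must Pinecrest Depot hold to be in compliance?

Livery Authorization, New Business Permit

[R1] revenue $925,000 ≥ $100,000 → Small Business Certificate not required.
[R2] revenue $925,000 < $1,000,000 → Trade License required.
[R3] revenue $925,000 > $775,000 → Regulatory Authorization not required.
[R4] operates vehicles for hire → Livery Authorization required.
[R5] operates from an industrially zoned site → exempt from Trade License.
[R6] years in business 12 ≤ 14; revenue $925,000 < $1,625,000; operates from an industrially zoned site → New Business Permit required.
[R7] revenue $925,000 ≤ $1,000,000; operates vehicles for hire; operates from an industrially zoned site → Standard Certificate not required.
[R8] does not operate coin-operated machines → Municipal Authorization not required.
[R9] operates vehicles for hire; revenue $925,000 ≥ $850,000 → Regulatory Registration not required.
[R10] revenue $925,000 < $1,375,000; years in business 12 > 11 → General Business Certificate not required.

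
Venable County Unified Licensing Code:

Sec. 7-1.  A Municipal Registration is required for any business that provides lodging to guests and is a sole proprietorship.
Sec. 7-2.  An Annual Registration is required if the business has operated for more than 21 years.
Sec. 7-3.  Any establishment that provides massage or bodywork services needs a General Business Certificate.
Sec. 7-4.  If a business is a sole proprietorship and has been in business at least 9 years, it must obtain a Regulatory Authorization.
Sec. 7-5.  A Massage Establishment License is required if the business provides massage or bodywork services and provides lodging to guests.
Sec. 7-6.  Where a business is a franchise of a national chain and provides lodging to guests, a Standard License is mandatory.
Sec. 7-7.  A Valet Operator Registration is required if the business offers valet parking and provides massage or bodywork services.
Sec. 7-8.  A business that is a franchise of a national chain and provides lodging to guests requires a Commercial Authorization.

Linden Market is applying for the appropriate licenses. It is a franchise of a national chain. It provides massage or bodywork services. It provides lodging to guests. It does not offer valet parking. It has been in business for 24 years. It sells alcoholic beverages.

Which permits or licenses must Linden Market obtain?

Annual Registration, Commercial Authorization, General Business Certificate, Massage Establishment License, Standard License

Sec. 7-1. provides lodging to guests; is a franchise of a national chain (not: is a sole proprietorship) → Municipal Registration not required.
Sec. 7-2. years in business 24 > 21 → Annual Registration required.
Sec. 7-3. provides massage or bodywork services → General Business Certificate required.
Sec. 7-4. is a franchise of a national chain (not: is a sole proprietorship); years in business 24 ≥ 9 → Regulatory Authorization not required.
Sec. 7-5. provides massage or bodywork services; provides lodging to guests → Massage Establishment License required.
Sec. 7-6. is a franchise of a national chain; provides lodging to guests → Standard License required.
Sec. 7-7. does not offer valet parking; provides massage or bodywork services → Valet Operator Registration not required.
Sec. 7-8. is a franchise of a national chain; provides lodging to guests → Commercial Authorization required.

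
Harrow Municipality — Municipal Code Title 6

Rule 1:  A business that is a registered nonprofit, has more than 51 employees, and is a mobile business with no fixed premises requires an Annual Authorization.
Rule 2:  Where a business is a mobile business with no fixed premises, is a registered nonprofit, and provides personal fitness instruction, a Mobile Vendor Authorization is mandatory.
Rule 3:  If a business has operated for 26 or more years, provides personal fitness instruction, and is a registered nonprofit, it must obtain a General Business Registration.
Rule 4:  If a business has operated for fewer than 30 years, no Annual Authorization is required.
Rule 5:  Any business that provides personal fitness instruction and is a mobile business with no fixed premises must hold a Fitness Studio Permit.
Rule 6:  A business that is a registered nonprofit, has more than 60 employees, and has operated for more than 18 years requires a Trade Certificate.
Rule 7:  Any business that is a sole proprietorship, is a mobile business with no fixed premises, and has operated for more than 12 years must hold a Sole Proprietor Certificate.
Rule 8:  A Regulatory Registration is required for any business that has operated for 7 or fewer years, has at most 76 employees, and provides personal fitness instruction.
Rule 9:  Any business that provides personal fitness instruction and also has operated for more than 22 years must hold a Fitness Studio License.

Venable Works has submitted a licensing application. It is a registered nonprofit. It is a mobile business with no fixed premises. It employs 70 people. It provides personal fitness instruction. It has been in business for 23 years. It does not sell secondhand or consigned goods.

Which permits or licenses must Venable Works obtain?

Rule 1: is a registered nonprofit; employees 70 > 51; is a mobile business with no fixed premises → Annual Authorization required.
Rule 2: is a mobile business with no fixed premises; is a registered nonprofit; provides personal fitness instruction → Mobile Vendor Authorization required.
Rule 3: years in business 23 < 26; provides personal fitness instruction; is a registered nonprofit → General Business Registration not required.
Rule 4: years in business 23 < 30 → exempt from Annual Authorization.
Rule 5: provides personal fitness instruction; is a mobile business with no fixed premises → Fitness Studio Permit required.
Rule 6: is a registered nonprofit; employees 70 > 60; years in business 23 > 18 → Trade Certificate required.
Rule 7: is a registered nonprofit (not: is a sole proprietorship); is a mobile business with no fixed premises; years in business 23 > 12 → Sole Proprietor Certificate not required.
Rule 8: years in business 23 > 7; employees 70 ≤ 76; provides personal fitness instruction → Regulatory Registration not required.
Rule 9: provides personal fitness instruction; years in business 23 > 22 → Fitness Studio License required.

Fitness Studio License, Fitness Studio Permit, Mobile Vendor Authorization, Trade Certificate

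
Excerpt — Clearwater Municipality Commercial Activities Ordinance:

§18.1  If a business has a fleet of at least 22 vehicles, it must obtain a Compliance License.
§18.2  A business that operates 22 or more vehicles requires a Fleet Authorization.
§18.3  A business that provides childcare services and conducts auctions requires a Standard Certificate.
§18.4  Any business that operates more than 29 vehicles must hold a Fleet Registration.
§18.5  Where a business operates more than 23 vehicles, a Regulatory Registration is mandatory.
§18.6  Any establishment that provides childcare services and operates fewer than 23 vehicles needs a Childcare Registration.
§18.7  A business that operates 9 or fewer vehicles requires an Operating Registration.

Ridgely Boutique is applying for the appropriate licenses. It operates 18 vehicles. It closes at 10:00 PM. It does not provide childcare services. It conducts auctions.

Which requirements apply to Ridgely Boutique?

§18.1 vehicles 18 < 22 → Compliance License not required.
§18.2 vehicles 18 < 22 → Fleet Authorization not required.
§18.3 does not provide childcare services; conducts auctions → Standard Certificate not required.
§18.4 vehicles 18 ≤ 29 → Fleet Registration not required.
§18.5 vehicles 18 ≤ 23 → Regulatory Registration not required.
§18.6 does not provide childcare services; vehicles 18 < 23 → Childcare Registration not required.
§18.7 vehicles 18 > 9 → Operating Registration not required.

None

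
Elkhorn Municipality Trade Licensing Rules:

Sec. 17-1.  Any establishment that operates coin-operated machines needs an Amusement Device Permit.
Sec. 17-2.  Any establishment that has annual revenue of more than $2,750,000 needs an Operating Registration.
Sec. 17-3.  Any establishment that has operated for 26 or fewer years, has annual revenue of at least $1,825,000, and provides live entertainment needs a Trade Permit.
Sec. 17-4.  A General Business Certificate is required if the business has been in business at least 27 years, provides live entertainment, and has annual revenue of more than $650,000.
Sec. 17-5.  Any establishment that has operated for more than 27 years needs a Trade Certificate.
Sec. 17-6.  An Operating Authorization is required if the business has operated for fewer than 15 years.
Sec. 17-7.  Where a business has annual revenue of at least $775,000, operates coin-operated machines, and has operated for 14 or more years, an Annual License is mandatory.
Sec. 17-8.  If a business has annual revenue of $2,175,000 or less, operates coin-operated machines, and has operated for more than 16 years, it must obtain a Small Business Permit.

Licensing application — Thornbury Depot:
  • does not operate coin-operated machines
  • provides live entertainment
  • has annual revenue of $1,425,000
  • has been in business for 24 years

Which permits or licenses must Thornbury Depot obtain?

None

Sec. 17-1. does not operate coin-operated machines → Amusement Device Permit not required.
Sec. 17-2. revenue $1,425,000 ≤ $2,750,000 → Operating Registration not required.
Sec. 17-3. years in business 24 ≤ 26; revenue $1,425,000 < $1,825,000; provides live entertainment → Trade Permit not required.
Sec. 17-4. years in business 24 < 27; provides live entertainment; revenue $1,425,000 > $650,000 → General Business Certificate not required.
Sec. 17-5. years in business 24 ≤ 27 → Trade Certificate not required.
Sec. 17-6. years in business 24 ≥ 15 → Operating Authorization not required.
Sec. 17-7. revenue $1,425,000 ≥ $775,000; does not operate coin-operated machines; years in business 24 ≥ 14 → Annual License not required.
Sec. 17-8. revenue $1,425,000 ≤ $2,175,000; does not operate coin-operated machines; years in business 24 > 16 → Small Business Permit not required.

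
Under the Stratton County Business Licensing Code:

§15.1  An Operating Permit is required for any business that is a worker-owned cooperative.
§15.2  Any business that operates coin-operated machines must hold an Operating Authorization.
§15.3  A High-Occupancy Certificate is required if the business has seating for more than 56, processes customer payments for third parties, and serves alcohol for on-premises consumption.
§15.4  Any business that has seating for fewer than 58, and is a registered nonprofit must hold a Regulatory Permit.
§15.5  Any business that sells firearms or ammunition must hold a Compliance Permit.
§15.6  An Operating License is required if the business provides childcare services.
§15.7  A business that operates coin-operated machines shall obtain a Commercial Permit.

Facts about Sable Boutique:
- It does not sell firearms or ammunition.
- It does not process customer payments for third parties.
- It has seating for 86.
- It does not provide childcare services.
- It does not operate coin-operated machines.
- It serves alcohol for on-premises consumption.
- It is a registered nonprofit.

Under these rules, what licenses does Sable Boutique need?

§15.1 is a registered nonprofit (not: is a worker-owned cooperative) → Operating Permit not required.
§15.2 does not operate coin-operated machines → Operating Authorization not required.
§15.3 seating 86 > 56; does not process customer payments for third parties; serves alcohol for on-premises consumption → High-Occupancy Certificate not required.
§15.4 seating 86 ≥ 58; is a registered nonprofit → Regulatory Permit not required.
§15.5 does not sell firearms or ammunition → Compliance Permit not required.
§15.6 does not provide childcare services → Operating License not required.
§15.7 does not operate coin-operated machines → Commercial Permit not required.

None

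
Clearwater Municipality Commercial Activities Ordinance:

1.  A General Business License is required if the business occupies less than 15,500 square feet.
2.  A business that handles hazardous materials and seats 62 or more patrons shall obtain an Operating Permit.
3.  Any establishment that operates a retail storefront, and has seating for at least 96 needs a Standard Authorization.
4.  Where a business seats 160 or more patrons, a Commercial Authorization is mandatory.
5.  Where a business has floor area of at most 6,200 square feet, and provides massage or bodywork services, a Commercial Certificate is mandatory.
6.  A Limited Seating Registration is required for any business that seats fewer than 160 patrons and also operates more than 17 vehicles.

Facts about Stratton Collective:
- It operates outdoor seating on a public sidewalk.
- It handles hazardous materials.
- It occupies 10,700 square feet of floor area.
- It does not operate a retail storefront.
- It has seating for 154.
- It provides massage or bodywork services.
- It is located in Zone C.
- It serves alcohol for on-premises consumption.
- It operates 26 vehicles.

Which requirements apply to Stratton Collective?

1. floor area 10,700 square feet < 15,500 square feet → General Business License required.
2. handles hazardous materials; seating 154 ≥ 62 → Operating Permit required.
3. does not operate a retail storefront; seating 154 ≥ 96 → Standard Authorization not required.
4. seating 154 < 160 → Commercial Authorization not required.
5. floor area 10,700 square feet > 6,200 square feet; provides massage or bodywork services → Commercial Certificate not required.
6. seating 154 < 160; vehicles 26 > 17 → Limited Seating Registration required.

General Business License, Limited Seating Registration, Operating Permit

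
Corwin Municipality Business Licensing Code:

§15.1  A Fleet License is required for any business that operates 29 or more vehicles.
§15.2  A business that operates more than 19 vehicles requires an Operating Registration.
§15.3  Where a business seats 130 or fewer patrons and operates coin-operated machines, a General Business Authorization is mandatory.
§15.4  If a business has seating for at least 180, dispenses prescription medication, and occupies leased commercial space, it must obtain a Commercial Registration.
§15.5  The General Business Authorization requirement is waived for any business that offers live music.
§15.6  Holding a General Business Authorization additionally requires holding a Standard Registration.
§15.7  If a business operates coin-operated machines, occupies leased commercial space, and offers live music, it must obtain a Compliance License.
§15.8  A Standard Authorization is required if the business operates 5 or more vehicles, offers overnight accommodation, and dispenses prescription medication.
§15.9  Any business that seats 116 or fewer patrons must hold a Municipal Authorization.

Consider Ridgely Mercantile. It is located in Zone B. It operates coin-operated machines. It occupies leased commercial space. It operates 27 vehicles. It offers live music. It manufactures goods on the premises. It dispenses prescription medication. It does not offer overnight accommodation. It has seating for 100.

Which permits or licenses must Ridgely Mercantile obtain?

§15.1 vehicles 27 < 29 → Fleet License not required.
§15.2 vehicles 27 > 19 → Operating Registration required.
§15.3 seating 100 ≤ 130; operates coin-operated machines → General Business Authorization required.
§15.4 seating 100 < 180; dispenses prescription medication; occupies leased commercial space → Commercial Registration not required.
§15.5 offers live music → exempt from General Business Authorization.
§15.6 General Business Authorization is not required → no effect.
§15.7 operates coin-operated machines; occupies leased commercial space; offers live music → Compliance License required.
§15.8 vehicles 27 ≥ 5; does not offer overnight accommodation; dispenses prescription medication → Standard Authorization not required.
§15.9 seating 100 ≤ 116 → Municipal Authorization required.

Compliance License, Municipal Authorization, Operating Registration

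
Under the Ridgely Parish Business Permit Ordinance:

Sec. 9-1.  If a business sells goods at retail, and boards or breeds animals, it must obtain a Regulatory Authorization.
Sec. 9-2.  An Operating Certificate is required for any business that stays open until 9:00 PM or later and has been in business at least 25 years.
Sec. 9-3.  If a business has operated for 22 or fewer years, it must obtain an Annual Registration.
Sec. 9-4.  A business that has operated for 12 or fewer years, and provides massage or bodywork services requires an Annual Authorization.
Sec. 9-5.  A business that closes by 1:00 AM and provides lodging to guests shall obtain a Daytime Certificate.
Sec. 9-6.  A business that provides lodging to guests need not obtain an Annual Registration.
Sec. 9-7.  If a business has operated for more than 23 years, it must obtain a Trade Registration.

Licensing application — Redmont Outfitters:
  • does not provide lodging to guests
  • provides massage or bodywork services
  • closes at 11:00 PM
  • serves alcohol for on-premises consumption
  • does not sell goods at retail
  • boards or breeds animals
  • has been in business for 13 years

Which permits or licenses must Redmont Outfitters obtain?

Sec. 9-1. does not sell goods at retail; boards or breeds animals → Regulatory Authorization not required.
Sec. 9-2. closes 11:00 PM, after 9:00 PM; years in business 13 < 25 → Operating Certificate not required.
Sec. 9-3. years in business 13 ≤ 22 → Annual Registration required.
Sec. 9-4. years in business 13 > 12; provides massage or bodywork services → Annual Authorization not required.
Sec. 9-5. closes 11:00 PM, at/before 1:00 AM; does not provide lodging to guests → Daytime Certificate not required.
Sec. 9-6. does not provide lodging to guests → Annual Registration exemption does not apply.
Sec. 9-7. years in business 13 ≤ 23 → Trade Registration not required.

Annual Registration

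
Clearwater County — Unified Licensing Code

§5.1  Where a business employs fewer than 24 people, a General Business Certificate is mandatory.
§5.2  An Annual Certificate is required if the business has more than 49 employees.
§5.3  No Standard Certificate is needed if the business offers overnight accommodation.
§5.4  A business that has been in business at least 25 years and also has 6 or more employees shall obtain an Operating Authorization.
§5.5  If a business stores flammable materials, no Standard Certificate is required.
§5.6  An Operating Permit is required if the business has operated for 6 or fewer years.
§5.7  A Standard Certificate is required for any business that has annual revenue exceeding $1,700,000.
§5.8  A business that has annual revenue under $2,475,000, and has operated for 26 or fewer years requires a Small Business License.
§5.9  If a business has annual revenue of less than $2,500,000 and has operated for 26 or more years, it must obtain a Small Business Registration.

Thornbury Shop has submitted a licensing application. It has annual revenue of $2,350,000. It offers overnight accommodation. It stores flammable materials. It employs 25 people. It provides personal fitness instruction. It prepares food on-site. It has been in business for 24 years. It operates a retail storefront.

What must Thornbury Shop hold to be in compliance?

Small Business License

§5.1 employees 25 ≥ 24 → General Business Certificate not required.
§5.2 employees 25 ≤ 49 → Annual Certificate not required.
§5.3 offers overnight accommodation → exempt from Standard Certificate.
§5.4 years in business 24 < 25; employees 25 ≥ 6 → Operating Authorization not required.
§5.5 stores flammable materials → exempt from Standard Certificate.
§5.6 years in business 24 > 6 → Operating Permit not required.
§5.7 revenue $2,350,000 > $1,700,000 → Standard Certificate required.
§5.8 revenue $2,350,000 < $2,475,000; years in business 24 ≤ 26 → Small Business License required.
§5.9 revenue $2,350,000 < $2,500,000; years in business 24 < 26 → Small Business Registration not required.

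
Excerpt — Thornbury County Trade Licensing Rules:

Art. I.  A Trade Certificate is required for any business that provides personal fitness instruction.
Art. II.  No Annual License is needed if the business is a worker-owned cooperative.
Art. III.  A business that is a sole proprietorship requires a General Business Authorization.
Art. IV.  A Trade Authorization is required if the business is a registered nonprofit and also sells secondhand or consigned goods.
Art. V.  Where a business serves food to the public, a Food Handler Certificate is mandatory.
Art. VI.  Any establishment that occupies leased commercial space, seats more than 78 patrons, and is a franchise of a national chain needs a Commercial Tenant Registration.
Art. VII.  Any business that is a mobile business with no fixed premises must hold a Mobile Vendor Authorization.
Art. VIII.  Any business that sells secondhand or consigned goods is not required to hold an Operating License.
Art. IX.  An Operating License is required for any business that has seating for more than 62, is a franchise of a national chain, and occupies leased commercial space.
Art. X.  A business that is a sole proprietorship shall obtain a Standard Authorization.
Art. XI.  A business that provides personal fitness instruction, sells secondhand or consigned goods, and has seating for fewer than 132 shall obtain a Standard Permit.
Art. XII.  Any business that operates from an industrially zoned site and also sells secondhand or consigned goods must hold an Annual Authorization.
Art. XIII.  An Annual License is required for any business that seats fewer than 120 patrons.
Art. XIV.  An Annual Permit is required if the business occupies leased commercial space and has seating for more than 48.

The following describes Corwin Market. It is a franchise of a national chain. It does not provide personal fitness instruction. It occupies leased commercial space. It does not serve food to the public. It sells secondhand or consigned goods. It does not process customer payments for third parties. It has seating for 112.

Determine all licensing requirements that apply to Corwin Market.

Annual License, Annual Permit, Commercial Tenant Registration

Art. I. does not provide personal fitness instruction → Trade Certificate not required.
Art. II. is a franchise of a national chain (not: is a worker-owned cooperative) → Annual License exemption does not apply.
Art. III. is a franchise of a national chain (not: is a sole proprietorship) → General Business Authorization not required.
Art. IV. is a franchise of a national chain (not: is a registered nonprofit); sells secondhand or consigned goods → Trade Authorization not required.
Art. V. does not serve food to the public → Food Handler Certificate not required.
Art. VI. occupies leased commercial space; seating 112 > 78; is a franchise of a national chain → Commercial Tenant Registration required.
Art. VII. occupies leased commercial space (not: is a mobile business with no fixed premises) → Mobile Vendor Authorization not required.
Art. VIII. sells secondhand or consigned goods → exempt from Operating License.
Art. IX. seating 112 > 62; is a franchise of a national chain; occupies leased commercial space → Operating License required.
Art. X. is a franchise of a national chain (not: is a sole proprietorship) → Standard Authorization not required.
Art. XI. does not provide personal fitness instruction; sells secondhand or consigned goods; seating 112 < 132 → Standard Permit not required.
Art. XII. occupies leased commercial space (not: operates from an industrially zoned site); sells secondhand or consigned goods → Annual Authorization not required.
Art. XIII. seating 112 < 120 → Annual License required.
Art. XIV. occupies leased commercial space; seating 112 > 48 → Annual Permit required.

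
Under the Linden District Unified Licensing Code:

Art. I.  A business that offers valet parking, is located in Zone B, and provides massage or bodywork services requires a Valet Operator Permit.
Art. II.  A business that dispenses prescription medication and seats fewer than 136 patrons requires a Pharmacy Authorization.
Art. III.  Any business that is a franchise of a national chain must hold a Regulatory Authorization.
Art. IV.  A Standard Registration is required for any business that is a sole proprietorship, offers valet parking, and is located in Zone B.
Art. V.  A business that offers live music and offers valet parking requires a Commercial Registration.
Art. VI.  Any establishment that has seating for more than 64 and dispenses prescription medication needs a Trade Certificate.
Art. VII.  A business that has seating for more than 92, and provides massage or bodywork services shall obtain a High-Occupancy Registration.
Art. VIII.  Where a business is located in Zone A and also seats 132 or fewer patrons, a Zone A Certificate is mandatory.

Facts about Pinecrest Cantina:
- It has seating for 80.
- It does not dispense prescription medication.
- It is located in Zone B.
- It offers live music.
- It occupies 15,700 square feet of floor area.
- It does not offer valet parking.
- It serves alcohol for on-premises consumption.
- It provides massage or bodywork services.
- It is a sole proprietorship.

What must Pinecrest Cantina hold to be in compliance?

None

Art. I. does not offer valet parking; is located in Zone B; provides massage or bodywork services → Valet Operator Permit not required.
Art. II. does not dispense prescription medication; seating 80 < 136 → Pharmacy Authorization not required.
Art. III. is a sole proprietorship (not: is a franchise of a national chain) → Regulatory Authorization not required.
Art. IV. is a sole proprietorship; does not offer valet parking; is located in Zone B → Standard Registration not required.
Art. V. offers live music; does not offer valet parking → Commercial Registration not required.
Art. VI. seating 80 > 64; does not dispense prescription medication → Trade Certificate not required.
Art. VII. seating 80 ≤ 92; provides massage or bodywork services → High-Occupancy Registration not required.
Art. VIII. is located in Zone B (not: is located in Zone A); seating 80 ≤ 132 → Zone A Certificate not required.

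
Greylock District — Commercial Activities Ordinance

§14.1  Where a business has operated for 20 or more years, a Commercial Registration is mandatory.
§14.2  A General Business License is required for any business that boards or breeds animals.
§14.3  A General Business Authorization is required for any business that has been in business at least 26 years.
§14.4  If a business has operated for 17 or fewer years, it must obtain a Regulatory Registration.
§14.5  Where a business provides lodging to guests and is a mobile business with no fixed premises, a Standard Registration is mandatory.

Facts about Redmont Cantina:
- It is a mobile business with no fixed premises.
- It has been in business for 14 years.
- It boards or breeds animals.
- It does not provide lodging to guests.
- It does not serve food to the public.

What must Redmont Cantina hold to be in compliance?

General Business License, Regulatory Registration

§14.1 years in business 14 < 20 → Commercial Registration not required.
§14.2 boards or breeds animals → General Business License required.
§14.3 years in business 14 < 26 → General Business Authorization not required.
§14.4 years in business 14 ≤ 17 → Regulatory Registration required.
§14.5 does not provide lodging to guests; is a mobile business with no fixed premises → Standard Registration not required.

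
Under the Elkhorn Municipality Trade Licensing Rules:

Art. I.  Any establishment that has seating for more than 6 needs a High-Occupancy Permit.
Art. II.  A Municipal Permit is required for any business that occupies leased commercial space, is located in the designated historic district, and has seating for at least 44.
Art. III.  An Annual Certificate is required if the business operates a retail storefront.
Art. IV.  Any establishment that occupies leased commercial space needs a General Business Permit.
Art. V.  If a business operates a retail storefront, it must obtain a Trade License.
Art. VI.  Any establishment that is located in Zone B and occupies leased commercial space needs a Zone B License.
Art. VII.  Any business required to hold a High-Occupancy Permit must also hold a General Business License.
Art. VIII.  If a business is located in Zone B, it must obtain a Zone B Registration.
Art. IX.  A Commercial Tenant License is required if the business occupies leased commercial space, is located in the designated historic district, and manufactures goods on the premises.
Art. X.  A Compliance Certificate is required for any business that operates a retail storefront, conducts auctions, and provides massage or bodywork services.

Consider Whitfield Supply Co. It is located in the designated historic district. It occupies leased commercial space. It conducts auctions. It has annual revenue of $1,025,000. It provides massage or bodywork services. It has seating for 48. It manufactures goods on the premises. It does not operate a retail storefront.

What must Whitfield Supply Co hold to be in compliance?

Commercial Tenant License, General Business License, General Business Permit, High-Occupancy Permit, Municipal Permit

Art. I. seating 48 > 6 → High-Occupancy Permit required.
Art. II. occupies leased commercial space; is located in the designated historic district; seating 48 ≥ 44 → Municipal Permit required.
Art. III. does not operate a retail storefront → Annual Certificate not required.
Art. IV. occupies leased commercial space → General Business Permit required.
Art. V. does not operate a retail storefront → Trade License not required.
Art. VI. is located in the designated historic district (not: is located in Zone B); occupies leased commercial space → Zone B License not required.
Art. VII. High-Occupancy Permit is required → General Business License also required.
Art. VIII. is located in the designated historic district (not: is located in Zone B) → Zone B Registration not required.
Art. IX. occupies leased commercial space; is located in the designated historic district; manufactures goods on the premises → Commercial Tenant License required.
Art. X. does not operate a retail storefront; conducts auctions; provides massage or bodywork services → Compliance Certificate not required.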